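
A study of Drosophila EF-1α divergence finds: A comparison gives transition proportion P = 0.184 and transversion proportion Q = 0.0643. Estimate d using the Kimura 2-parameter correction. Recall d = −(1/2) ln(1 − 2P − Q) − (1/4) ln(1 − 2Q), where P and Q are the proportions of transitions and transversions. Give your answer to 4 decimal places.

0.3175

Under the Kimura two-parameter model, d = −½ ln(1 − 2P − Q) − ¼ ln(1 − 2Q).
1 − 2P − Q = 0.5677, giving −½ ln(0.5677) = 0.283081.
1 − 2Q = 0.8714, giving −¼ ln(0.8714) = 0.034414.
d = 0.283081 + 0.034414 = 0.317495.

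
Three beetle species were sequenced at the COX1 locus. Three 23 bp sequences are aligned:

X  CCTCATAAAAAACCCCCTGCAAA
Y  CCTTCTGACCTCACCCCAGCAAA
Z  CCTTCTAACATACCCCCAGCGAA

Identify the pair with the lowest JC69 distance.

Y and Z

X–Y: 9/23 differ, p = 0.391, d = 0.553.
X–Z: 6/23 differ, p = 0.261, d = 0.321.
Y–Z: 5/23 differ, p = 0.217, d = 0.257.
The smallest distance is between Y and Z.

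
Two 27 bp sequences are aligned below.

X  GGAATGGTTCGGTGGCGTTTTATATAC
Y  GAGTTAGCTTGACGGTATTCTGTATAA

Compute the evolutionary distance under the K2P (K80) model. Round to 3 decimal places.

Of 27 sites, 11 differences are transitions and 2 are transversions, so P = 11/27 ≈ 0.407407 and Q = 2/27 ≈ 0.074074.
Under the Kimura two-parameter model, d = −½ ln(1 − 2P − Q) − ¼ ln(1 − 2Q).
1 − 2P − Q = 0.111112, giving −½ ln(0.111112) = 1.098608.
1 − 2Q = 0.851852, giving −¼ ln(0.851852) = 0.040086.
d = 1.098608 + 0.040086 = 1.138694.

1.139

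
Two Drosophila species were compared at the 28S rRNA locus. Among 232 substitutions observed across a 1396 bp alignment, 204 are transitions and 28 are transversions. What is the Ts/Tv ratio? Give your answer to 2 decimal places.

R = 204/28 = 7.285714… ≈ 7.29 (to 2 d.p.).

7.29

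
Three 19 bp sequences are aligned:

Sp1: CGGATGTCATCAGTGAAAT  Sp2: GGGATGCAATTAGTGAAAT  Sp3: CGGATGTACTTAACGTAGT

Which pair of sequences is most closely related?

Sp1–Sp2: 4/19 differ, p = 0.211, d = 0.247.
Sp1–Sp3: 7/19 differ, p = 0.368, d = 0.507.
Sp2–Sp3: 7/19 differ, p = 0.368, d = 0.507.
The smallest distance is between Sp1 and Sp2.

Sp1 and Sp2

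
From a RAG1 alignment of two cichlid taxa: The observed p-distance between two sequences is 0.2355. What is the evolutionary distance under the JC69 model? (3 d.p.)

d = −(3/4) ln(1 − 4p/3) = −0.75 ln(1 − 0.314) = −0.75 ln(0.686)
  = −0.75 × (-0.376878) = 0.282659 substitutions/site.

0.283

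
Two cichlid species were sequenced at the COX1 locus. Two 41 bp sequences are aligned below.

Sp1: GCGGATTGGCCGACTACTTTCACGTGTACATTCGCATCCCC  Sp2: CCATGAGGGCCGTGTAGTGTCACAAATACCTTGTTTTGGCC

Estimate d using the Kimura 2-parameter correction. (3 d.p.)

0.799

Of 41 sites, 5 differences are transitions and 15 are transversions, so P = 5/41 ≈ 0.121951 and Q = 15/41 ≈ 0.365854.
Under the Kimura two-parameter model, d = −½ ln(1 − 2P − Q) − ¼ ln(1 − 2Q).
1 − 2P − Q = 0.390244, giving −½ ln(0.390244) = 0.470492.
1 − 2Q = 0.268292, giving −¼ ln(0.268292) = 0.328920.
d = 0.470492 + 0.328920 = 0.799412.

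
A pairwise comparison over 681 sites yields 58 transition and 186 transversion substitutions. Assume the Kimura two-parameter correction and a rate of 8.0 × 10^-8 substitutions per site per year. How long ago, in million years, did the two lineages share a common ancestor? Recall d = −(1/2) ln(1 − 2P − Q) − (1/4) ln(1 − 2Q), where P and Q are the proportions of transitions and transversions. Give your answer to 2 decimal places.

3.07

P = 58/681 ≈ 0.085169 and Q = 186/681 ≈ 0.273128.
Under the Kimura two-parameter model, d = −½ ln(1 − 2P − Q) − ¼ ln(1 − 2Q).
1 − 2P − Q = 0.556534, giving −½ ln(0.556534) = 0.293014.
1 − 2Q = 0.453744, giving −¼ ln(0.453744) = 0.197556.
d = 0.293014 + 0.197556 = 0.490570.
Under a molecular clock d = 2μt, so t = d/(2μ) = 0.490570 / (2 × 8.0 × 10^-8) = 3.07 million years.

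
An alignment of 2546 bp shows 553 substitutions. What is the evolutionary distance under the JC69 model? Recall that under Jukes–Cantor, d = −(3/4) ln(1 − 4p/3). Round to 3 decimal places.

p = 553/2546 ≈ 0.217203.
d = −(3/4) ln(1 − 4p/3) = −0.75 ln(1 − 0.289604) = −0.75 ln(0.710396)
  = −0.75 × (-0.341933) = 0.256450 substitutions/site.

0.256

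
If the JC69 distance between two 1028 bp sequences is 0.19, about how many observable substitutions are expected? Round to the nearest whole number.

173

Invert JC69: p = (3/4)(1 − e^(−4d/3)) = 0.75 × (1 − e^(-0.253333)) = 0.75 × (1 − 0.776209) = 0.167843.
Expected differing sites = pL ≈ 0.167843 × 1028 = 172.542604 ≈ 173.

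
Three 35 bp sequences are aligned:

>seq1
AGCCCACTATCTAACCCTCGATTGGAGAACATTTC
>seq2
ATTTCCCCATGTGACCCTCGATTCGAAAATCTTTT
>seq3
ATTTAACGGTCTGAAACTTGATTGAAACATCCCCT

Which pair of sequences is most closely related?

seq1 and seq2

seq1–seq2: 12/35 differ, p = 0.343, d = 0.458.
seq1–seq3: 19/35 differ, p = 0.543, d = 0.965.
seq2–seq3: 14/35 differ, p = 0.400, d = 0.572.
The smallest distance is between seq1 and seq2.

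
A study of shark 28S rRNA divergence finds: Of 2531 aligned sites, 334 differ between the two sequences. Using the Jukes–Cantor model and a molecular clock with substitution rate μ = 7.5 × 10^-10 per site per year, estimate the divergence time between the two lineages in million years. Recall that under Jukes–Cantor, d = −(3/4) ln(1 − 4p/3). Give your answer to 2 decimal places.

96.76

p = 334/2531 ≈ 0.131964.
d = −(3/4) ln(1 − 4p/3) = −0.75 ln(1 − 0.175952) = −0.75 ln(0.824048)
  = −0.75 × (-0.193526) = 0.145145 substitutions/site.
Under a molecular clock d = 2μt, so t = d/(2μ) = 0.145145 / (2 × 7.5 × 10^-10) = 96.76 million years.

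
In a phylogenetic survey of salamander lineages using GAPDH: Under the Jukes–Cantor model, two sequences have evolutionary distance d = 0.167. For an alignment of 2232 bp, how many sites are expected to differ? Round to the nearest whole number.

Invert JC69: p = (3/4)(1 − e^(−4d/3)) = 0.75 × (1 − e^(-0.222667)) = 0.75 × (1 − 0.800381) = 0.149714.
Expected differing sites = pL ≈ 0.149714 × 2232 = 334.161648 ≈ 334.

334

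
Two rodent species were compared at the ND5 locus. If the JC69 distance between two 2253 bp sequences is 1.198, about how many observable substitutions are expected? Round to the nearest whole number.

Invert JC69: p = (3/4)(1 − e^(−4d/3)) = 0.75 × (1 − e^(-1.597333)) = 0.75 × (1 − 0.202436) = 0.598173.
Expected differing sites = pL ≈ 0.598173 × 2253 = 1347.683769 ≈ 1348.

1348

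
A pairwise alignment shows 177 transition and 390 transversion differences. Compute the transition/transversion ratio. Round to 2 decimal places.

0.45

R = 177/390 = 0.453846… ≈ 0.45 (to 2 d.p.).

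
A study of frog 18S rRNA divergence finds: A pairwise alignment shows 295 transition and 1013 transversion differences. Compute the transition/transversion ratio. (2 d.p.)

0.29

R = 295/1013 = 0.291214… ≈ 0.29 (to 2 d.p.).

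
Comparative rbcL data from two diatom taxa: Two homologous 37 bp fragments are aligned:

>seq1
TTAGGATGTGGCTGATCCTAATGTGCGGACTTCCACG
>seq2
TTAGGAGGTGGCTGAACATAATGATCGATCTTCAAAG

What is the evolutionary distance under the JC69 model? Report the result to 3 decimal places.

The sequences differ at 9 of 37 sites (7, 16, 18, 24, 25, 28, 29, 34, 36), so p = 9/37 ≈ 0.243243.
d = −(3/4) ln(1 − 4p/3) = −0.75 ln(1 − 0.324324) = −0.75 ln(0.675676)
  = −0.75 × (-0.392042) = 0.294032 substitutions/site.

0.294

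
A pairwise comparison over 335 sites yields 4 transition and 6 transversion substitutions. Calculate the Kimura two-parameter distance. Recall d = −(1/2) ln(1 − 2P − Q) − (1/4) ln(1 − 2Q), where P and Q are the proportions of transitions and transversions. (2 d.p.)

0.03

P = 4/335 ≈ 0.01194 and Q = 6/335 ≈ 0.01791.
Under the Kimura two-parameter model, d = −½ ln(1 − 2P − Q) − ¼ ln(1 − 2Q).
1 − 2P − Q = 0.95821, giving −½ ln(0.95821) = 0.021344.
1 − 2Q = 0.96418, giving −¼ ln(0.96418) = 0.009119.
d = 0.021344 + 0.009119 = 0.030463.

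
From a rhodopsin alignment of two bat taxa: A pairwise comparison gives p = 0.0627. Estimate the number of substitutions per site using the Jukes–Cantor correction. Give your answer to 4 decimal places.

d = −(3/4) ln(1 − 4p/3) = −0.75 ln(1 − 0.0836) = −0.75 ln(0.9164)
  = −0.75 × (-0.087302) = 0.065477 substitutions/site.

0.0655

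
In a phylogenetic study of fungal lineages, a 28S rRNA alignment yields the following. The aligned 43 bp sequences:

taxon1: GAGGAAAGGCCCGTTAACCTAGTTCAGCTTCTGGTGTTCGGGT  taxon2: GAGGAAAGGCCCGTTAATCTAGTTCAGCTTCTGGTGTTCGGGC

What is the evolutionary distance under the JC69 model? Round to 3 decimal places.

0.048

The sequences differ at 2 of 43 sites (18, 43), so p = 2/43 ≈ 0.046512.
d = −(3/4) ln(1 − 4p/3) = −0.75 ln(1 − 0.062016) = −0.75 ln(0.937984)
  = −0.75 × (-0.064022) = 0.048017 substitutions/site.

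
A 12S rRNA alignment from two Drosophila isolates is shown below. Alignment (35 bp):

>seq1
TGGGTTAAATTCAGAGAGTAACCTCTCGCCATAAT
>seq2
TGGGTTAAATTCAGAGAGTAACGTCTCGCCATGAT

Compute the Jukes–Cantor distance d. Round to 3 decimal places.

0.059

The sequences differ at 2 of 35 sites (23, 33), so p = 2/35 ≈ 0.057143.
d = −(3/4) ln(1 − 4p/3) = −0.75 ln(1 − 0.076191) = −0.75 ln(0.923809)
  = −0.75 × (-0.079250) = 0.059438 substitutions/site.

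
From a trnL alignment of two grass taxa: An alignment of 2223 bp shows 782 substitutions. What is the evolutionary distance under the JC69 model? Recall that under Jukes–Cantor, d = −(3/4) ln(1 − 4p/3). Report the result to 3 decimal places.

0.475

p = 782/2223 ≈ 0.351777.
d = −(3/4) ln(1 − 4p/3) = −0.75 ln(1 − 0.469036) = −0.75 ln(0.530964)
  = −0.75 × (-0.633061) = 0.474796 substitutions/site.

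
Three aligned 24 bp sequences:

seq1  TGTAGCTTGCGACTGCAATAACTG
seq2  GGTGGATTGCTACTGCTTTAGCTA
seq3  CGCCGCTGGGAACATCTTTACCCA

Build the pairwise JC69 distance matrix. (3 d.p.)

seq1–seq2: 8/24 sites differ → p ≈ 0.333333, d = −0.75 ln(1 − 0.444444) = 0.440839 ≈ 0.441.
seq1–seq3: 13/24 sites differ → p ≈ 0.541667, d = −0.75 ln(1 − 0.722223) = 0.960702 ≈ 0.961.
seq2–seq3: 11/24 sites differ → p ≈ 0.458333, d = −0.75 ln(1 − 0.611111) = 0.708346 ≈ 0.708.

d(seq1,seq2) = 0.441, d(seq1,seq3) = 0.961, d(seq2,seq3) = 0.708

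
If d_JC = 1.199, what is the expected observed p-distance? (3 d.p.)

p = (3/4)(1 − e^(−4d/3)) = 0.75 × (1 − e^(-1.598667)) = 0.75 × (1 − 0.202166) = 0.598376.

0.598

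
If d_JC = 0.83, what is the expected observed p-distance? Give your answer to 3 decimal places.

p = (3/4)(1 − e^(−4d/3)) = 0.75 × (1 − e^(-1.106667)) = 0.75 × (1 − 0.330659) = 0.502006.

0.502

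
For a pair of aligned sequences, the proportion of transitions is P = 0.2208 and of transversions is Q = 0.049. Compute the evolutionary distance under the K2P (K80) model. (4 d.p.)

Under the Kimura two-parameter model, d = −½ ln(1 − 2P − Q) − ¼ ln(1 − 2Q).
1 − 2P − Q = 0.5094, giving −½ ln(0.5094) = 0.337261.
1 − 2Q = 0.902, giving −¼ ln(0.902) = 0.025785.
d = 0.337261 + 0.025785 = 0.363046.

0.3630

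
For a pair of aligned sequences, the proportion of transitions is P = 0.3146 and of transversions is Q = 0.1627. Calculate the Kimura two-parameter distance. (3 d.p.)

Under the Kimura two-parameter model, d = −½ ln(1 − 2P − Q) − ¼ ln(1 − 2Q).
1 − 2P − Q = 0.2081, giving −½ ln(0.2081) = 0.784868.
1 − 2Q = 0.6746, giving −¼ ln(0.6746) = 0.098409.
d = 0.784868 + 0.098409 = 0.883277.

0.883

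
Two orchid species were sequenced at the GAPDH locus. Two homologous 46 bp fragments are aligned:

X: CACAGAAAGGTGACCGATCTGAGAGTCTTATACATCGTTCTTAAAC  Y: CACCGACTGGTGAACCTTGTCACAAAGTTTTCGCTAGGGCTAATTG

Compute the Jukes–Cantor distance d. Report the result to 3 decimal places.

0.824

The sequences differ at 23 of 46 sites, so p = 23/46 = 0.5.
d = −(3/4) ln(1 − 4p/3) = −0.75 ln(1 − 0.666667) = −0.75 ln(0.333333)
  = −0.75 × (-1.098613) = 0.823960 substitutions/site.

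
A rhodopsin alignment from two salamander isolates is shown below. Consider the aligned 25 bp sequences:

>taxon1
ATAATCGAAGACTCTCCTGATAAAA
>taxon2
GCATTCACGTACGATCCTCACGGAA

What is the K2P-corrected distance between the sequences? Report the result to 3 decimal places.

Of 25 sites, 7 differences are transitions and 6 are transversions, so P = 7/25 = 0.28 and Q = 6/25 = 0.24.
Under the Kimura two-parameter model, d = −½ ln(1 − 2P − Q) − ¼ ln(1 − 2Q).
1 − 2P − Q = 0.2, giving −½ ln(0.2) = 0.804719.
1 − 2Q = 0.52, giving −¼ ln(0.52) = 0.163482.
d = 0.804719 + 0.163482 = 0.968201.

0.968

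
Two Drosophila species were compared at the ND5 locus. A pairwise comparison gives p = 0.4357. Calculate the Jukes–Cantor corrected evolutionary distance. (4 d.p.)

0.6523

d = −(3/4) ln(1 − 4p/3) = −0.75 ln(1 − 0.580933) = −0.75 ln(0.419067)
  = −0.75 × (-0.869724) = 0.652293 substitutions/site.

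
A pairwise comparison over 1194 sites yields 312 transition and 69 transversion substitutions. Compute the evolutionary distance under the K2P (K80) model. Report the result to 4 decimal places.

P = 312/1194 ≈ 0.261307 and Q = 69/1194 ≈ 0.057789.
Under the Kimura two-parameter model, d = −½ ln(1 − 2P − Q) − ¼ ln(1 − 2Q).
1 − 2P − Q = 0.419597, giving −½ ln(0.419597) = 0.434230.
1 − 2Q = 0.884422, giving −¼ ln(0.884422) = 0.030705.
d = 0.434230 + 0.030705 = 0.464935.

0.4649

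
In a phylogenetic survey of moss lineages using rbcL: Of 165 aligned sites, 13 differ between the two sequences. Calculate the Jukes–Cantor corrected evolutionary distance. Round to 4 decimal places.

0.0832

p = 13/165 ≈ 0.078788.
d = −(3/4) ln(1 − 4p/3) = −0.75 ln(1 − 0.105051) = −0.75 ln(0.894949)
  = −0.75 × (-0.110989) = 0.083242 substitutions/site.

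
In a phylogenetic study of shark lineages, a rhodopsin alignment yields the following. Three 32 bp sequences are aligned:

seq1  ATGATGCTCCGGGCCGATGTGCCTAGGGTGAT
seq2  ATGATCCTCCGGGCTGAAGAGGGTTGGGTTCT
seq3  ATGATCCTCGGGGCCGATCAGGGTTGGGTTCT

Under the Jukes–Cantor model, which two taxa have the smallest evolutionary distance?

seq1–seq2: 9/32 differ, p = 0.281, d = 0.353.
seq1–seq3: 9/32 differ, p = 0.281, d = 0.353.
seq2–seq3: 4/32 differ, p = 0.125, d = 0.137.
The smallest distance is between seq2 and seq3.

seq2 and seq3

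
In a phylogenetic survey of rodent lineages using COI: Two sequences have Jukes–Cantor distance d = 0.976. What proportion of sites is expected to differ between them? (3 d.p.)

p = (3/4)(1 − e^(−4d/3)) = 0.75 × (1 − e^(-1.301333)) = 0.75 × (1 − 0.272169) = 0.545873.

0.546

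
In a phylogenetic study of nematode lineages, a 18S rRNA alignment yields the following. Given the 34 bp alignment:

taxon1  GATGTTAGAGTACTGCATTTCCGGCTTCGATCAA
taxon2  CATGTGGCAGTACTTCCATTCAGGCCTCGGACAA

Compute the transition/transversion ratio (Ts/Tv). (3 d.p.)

0.375

Transitions are A↔G and C↔T; transversions are all other mismatches.
Transitions: 3. Transversions: 8.
R = 3/8 = 0.375.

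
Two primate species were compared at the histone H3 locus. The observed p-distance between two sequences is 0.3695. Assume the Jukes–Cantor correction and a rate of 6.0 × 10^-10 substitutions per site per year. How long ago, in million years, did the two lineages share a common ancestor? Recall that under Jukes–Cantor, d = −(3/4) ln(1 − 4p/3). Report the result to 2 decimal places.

d = −(3/4) ln(1 − 4p/3) = −0.75 ln(1 − 0.492667) = −0.75 ln(0.507333)
  = −0.75 × (-0.678588) = 0.508941 substitutions/site.
Under a molecular clock d = 2μt, so t = d/(2μ) = 0.508941 / (2 × 6.0 × 10^-10) = 424.12 million years.

424.12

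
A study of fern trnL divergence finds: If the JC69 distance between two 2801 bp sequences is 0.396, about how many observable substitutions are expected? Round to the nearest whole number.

Invert JC69: p = (3/4)(1 − e^(−4d/3)) = 0.75 × (1 − e^(-0.528)) = 0.75 × (1 − 0.589783) = 0.307663.
Expected differing sites = pL ≈ 0.307663 × 2801 = 861.764063 ≈ 862.

862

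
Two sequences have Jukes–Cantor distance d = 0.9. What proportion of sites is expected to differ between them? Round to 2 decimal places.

p = (3/4)(1 − e^(−4d/3)) = 0.75 × (1 − e^(-1.2)) = 0.75 × (1 − 0.301194) = 0.524105.

0.52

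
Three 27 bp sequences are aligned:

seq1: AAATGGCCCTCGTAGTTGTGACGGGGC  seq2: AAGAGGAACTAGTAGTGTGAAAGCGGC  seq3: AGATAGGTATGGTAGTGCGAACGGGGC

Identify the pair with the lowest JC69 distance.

seq1 and seq3

seq1–seq2: 11/27 differ, p = 0.407, d = 0.588.
seq1–seq3: 10/27 differ, p = 0.370, d = 0.511.
seq2–seq3: 11/27 differ, p = 0.407, d = 0.588.
The smallest distance is between seq1 and seq3.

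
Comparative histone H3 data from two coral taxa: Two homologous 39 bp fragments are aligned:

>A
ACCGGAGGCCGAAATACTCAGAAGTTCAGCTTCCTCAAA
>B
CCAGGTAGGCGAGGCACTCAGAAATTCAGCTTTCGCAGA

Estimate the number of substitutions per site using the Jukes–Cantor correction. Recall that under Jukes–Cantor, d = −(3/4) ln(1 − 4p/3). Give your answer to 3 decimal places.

The sequences differ at 12 of 39 sites, so p = 12/39 ≈ 0.307692.
d = −(3/4) ln(1 − 4p/3) = −0.75 ln(1 − 0.410256) = −0.75 ln(0.589744)
  = −0.75 × (-0.528067) = 0.396050 substitutions/site.

0.396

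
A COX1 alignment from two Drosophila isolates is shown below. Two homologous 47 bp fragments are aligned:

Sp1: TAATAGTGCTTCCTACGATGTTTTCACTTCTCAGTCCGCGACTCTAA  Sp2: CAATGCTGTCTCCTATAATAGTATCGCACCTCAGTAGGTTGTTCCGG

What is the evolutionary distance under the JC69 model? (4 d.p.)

The sequences differ at 22 of 47 sites, so p = 22/47 ≈ 0.468085.
d = −(3/4) ln(1 − 4p/3) = −0.75 ln(1 − 0.624113) = −0.75 ln(0.375887)
  = −0.75 × (-0.978467) = 0.733850 substitutions/site.

0.7339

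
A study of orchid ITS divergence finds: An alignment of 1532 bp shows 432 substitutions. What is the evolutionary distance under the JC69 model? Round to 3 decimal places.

0.354

p = 432/1532 ≈ 0.281984.
d = −(3/4) ln(1 − 4p/3) = −0.75 ln(1 − 0.375979) = −0.75 ln(0.624021)
  = −0.75 × (-0.471571) = 0.353678 substitutions/site.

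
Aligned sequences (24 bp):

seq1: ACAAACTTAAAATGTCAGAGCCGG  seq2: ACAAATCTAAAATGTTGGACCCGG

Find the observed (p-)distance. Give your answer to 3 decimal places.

The sequences differ at 5 of 24 positions (sites 6, 7, 16, 17, 20).
p = 5/24 = 0.208333… ≈ 0.208 (to 3 d.p.).

0.208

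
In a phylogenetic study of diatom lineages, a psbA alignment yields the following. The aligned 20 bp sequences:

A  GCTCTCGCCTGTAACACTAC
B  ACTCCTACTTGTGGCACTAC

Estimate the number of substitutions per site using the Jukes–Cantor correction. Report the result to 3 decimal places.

0.471

The sequences differ at 7 of 20 sites (1, 5, 6, 7, 9, 13, 14), so p = 7/20 = 0.35.
d = −(3/4) ln(1 − 4p/3) = −0.75 ln(1 − 0.466667) = −0.75 ln(0.533333)
  = −0.75 × (-0.628609) = 0.471457 substitutions/site.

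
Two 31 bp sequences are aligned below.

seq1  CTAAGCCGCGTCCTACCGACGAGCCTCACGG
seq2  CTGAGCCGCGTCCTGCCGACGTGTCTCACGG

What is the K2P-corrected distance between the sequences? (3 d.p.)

Of 31 sites, 3 differences are transitions and 1 are transversions, so P = 3/31 ≈ 0.096774 and Q = 1/31 ≈ 0.032258.
Under the Kimura two-parameter model, d = −½ ln(1 − 2P − Q) − ¼ ln(1 − 2Q).
1 − 2P − Q = 0.774194, giving −½ ln(0.774194) = 0.127966.
1 − 2Q = 0.935484, giving −¼ ln(0.935484) = 0.016673.
d = 0.127966 + 0.016673 = 0.144639.

0.145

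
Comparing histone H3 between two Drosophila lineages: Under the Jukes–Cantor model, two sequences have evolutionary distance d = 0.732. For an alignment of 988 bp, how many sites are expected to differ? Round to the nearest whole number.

462

Invert JC69: p = (3/4)(1 − e^(−4d/3)) = 0.75 × (1 − e^(-0.976)) = 0.75 × (1 − 0.376815) = 0.467389.
Expected differing sites = pL ≈ 0.467389 × 988 = 461.780332 ≈ 462.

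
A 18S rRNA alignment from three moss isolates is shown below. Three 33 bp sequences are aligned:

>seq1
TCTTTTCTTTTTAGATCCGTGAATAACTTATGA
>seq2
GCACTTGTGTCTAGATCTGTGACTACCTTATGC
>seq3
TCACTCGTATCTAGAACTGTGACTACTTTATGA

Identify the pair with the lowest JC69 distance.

seq2 and seq3

seq1–seq2: 10/33 differ, p = 0.303, d = 0.388.
seq1–seq3: 11/33 differ, p = 0.333, d = 0.441.
seq2–seq3: 6/33 differ, p = 0.182, d = 0.208.
The smallest distance is between seq2 and seq3.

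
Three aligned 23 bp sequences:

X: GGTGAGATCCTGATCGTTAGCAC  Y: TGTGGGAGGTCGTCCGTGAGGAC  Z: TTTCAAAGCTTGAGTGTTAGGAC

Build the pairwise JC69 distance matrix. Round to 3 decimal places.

d(X,Y) = 0.650, d(X,Z) = 0.553, d(Y,Z) = 0.650

X–Y: 10/23 sites differ → p ≈ 0.434783, d = −0.75 ln(1 − 0.579711) = 0.650110 ≈ 0.650.
X–Z: 9/23 sites differ → p ≈ 0.391304, d = −0.75 ln(1 − 0.521739) = 0.553199 ≈ 0.553.
Y–Z: 10/23 sites differ → p ≈ 0.434783, d = −0.75 ln(1 − 0.579711) = 0.650110 ≈ 0.650.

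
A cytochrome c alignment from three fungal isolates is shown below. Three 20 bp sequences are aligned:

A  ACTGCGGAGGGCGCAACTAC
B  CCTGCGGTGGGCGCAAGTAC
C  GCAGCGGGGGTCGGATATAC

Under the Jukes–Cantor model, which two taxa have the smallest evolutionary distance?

A and B

A–B: 3/20 differ, p = 0.150, d = 0.167.
A–C: 7/20 differ, p = 0.350, d = 0.471.
B–C: 7/20 differ, p = 0.350, d = 0.471.
The smallest distance is between A and B.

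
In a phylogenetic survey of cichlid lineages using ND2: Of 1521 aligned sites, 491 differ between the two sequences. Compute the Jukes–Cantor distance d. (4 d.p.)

0.4221

p = 491/1521 ≈ 0.322814.
d = −(3/4) ln(1 − 4p/3) = −0.75 ln(1 − 0.430419) = −0.75 ln(0.569581)
  = −0.75 × (-0.562854) = 0.422141 substitutions/site.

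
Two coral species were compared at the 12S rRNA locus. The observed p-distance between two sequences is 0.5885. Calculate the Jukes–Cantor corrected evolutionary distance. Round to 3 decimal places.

1.152

d = −(3/4) ln(1 − 4p/3) = −0.75 ln(1 − 0.784667) = −0.75 ln(0.215333)
  = −0.75 × (-1.535570) = 1.151678 substitutions/site.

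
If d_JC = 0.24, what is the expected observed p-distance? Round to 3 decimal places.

p = (3/4)(1 − e^(−4d/3)) = 0.75 × (1 − e^(-0.32)) = 0.75 × (1 − 0.726149) = 0.205388.

0.205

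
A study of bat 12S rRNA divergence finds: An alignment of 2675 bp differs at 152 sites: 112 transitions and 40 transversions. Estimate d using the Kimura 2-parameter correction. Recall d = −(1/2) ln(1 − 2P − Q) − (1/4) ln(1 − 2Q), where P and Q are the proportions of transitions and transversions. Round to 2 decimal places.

0.06

P = 112/2675 ≈ 0.041869 and Q = 40/2675 ≈ 0.014953.
Under the Kimura two-parameter model, d = −½ ln(1 − 2P − Q) − ¼ ln(1 − 2Q).
1 − 2P − Q = 0.901309, giving −½ ln(0.901309) = 0.051954.
1 − 2Q = 0.970094, giving −¼ ln(0.970094) = 0.007591.
d = 0.051954 + 0.007591 = 0.059545.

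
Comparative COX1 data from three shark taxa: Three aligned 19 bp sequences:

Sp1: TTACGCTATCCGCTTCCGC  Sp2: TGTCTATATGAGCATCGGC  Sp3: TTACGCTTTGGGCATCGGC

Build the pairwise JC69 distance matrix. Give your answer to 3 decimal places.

d(Sp1,Sp2) = 0.618, d(Sp1,Sp3) = 0.324, d(Sp2,Sp3) = 0.410

Sp1–Sp2: 8/19 sites differ → p ≈ 0.421053, d = −0.75 ln(1 − 0.561404) = 0.618132 ≈ 0.618.
Sp1–Sp3: 5/19 sites differ → p ≈ 0.263158, d = −0.75 ln(1 − 0.350877) = 0.324100 ≈ 0.324.
Sp2–Sp3: 6/19 sites differ → p ≈ 0.315789, d = −0.75 ln(1 − 0.421052) = 0.409907 ≈ 0.410.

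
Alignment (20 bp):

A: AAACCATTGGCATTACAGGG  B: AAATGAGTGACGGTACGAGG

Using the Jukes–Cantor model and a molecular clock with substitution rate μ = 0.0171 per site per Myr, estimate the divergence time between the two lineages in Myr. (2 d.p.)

The sequences differ at 8 of 20 sites (4, 5, 7, 10, 12, 13, 17, 18), so p = 8/20 = 0.4.
d = −(3/4) ln(1 − 4p/3) = −0.75 ln(1 − 0.533333) = −0.75 ln(0.466667)
  = −0.75 × (-0.762139) = 0.571604 substitutions/site.
Under a molecular clock d = 2μt, so t = d/(2μ) = 0.571604 / (2 × 0.0171) = 16.71 Myr.

16.71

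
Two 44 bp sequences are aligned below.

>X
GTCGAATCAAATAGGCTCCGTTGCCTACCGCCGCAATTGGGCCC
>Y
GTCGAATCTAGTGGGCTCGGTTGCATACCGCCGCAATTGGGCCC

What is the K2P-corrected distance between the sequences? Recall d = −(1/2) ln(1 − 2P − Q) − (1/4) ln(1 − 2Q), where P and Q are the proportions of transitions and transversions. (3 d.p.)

0.123

Of 44 sites, 2 differences are transitions and 3 are transversions, so P = 2/44 ≈ 0.045455 and Q = 3/44 ≈ 0.068182.
Under the Kimura two-parameter model, d = −½ ln(1 − 2P − Q) − ¼ ln(1 − 2Q).
1 − 2P − Q = 0.840908, giving −½ ln(0.840908) = 0.086637.
1 − 2Q = 0.863636, giving −¼ ln(0.863636) = 0.036651.
d = 0.086637 + 0.036651 = 0.123288.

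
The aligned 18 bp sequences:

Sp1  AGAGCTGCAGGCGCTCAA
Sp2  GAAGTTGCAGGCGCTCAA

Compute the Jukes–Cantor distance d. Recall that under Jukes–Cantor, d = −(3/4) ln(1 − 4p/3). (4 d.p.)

0.1885

The sequences differ at 3 of 18 sites (1, 2, 5), so p = 3/18 ≈ 0.166667.
d = −(3/4) ln(1 − 4p/3) = −0.75 ln(1 − 0.222223) = −0.75 ln(0.777777)
  = −0.75 × (-0.251315) = 0.188486 substitutions/site.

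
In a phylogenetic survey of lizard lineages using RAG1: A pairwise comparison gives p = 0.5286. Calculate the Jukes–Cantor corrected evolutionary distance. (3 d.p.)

d = −(3/4) ln(1 − 4p/3) = −0.75 ln(1 − 0.7048) = −0.75 ln(0.2952)
  = −0.75 × (-1.220102) = 0.915077 substitutions/site.

0.915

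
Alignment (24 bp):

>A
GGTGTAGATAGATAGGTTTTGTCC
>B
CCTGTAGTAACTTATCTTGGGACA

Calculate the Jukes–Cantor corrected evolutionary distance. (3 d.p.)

0.824

The sequences differ at 12 of 24 sites, so p = 12/24 = 0.5.
d = −(3/4) ln(1 − 4p/3) = −0.75 ln(1 − 0.666667) = −0.75 ln(0.333333)
  = −0.75 × (-1.098613) = 0.823960 substitutions/site.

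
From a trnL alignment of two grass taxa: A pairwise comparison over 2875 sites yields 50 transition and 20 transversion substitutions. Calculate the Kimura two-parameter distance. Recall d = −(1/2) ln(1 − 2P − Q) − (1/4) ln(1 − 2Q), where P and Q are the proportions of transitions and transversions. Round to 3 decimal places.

P = 50/2875 ≈ 0.017391 and Q = 20/2875 ≈ 0.006957.
Under the Kimura two-parameter model, d = −½ ln(1 − 2P − Q) − ¼ ln(1 − 2Q).
1 − 2P − Q = 0.958261, giving −½ ln(0.958261) = 0.021318.
1 − 2Q = 0.986086, giving −¼ ln(0.986086) = 0.003503.
d = 0.021318 + 0.003503 = 0.024821.

0.025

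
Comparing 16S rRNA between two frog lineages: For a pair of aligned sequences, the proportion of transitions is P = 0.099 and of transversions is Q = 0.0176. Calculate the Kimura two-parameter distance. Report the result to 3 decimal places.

0.130

Under the Kimura two-parameter model, d = −½ ln(1 − 2P − Q) − ¼ ln(1 − 2Q).
1 − 2P − Q = 0.7844, giving −½ ln(0.7844) = 0.121418.
1 − 2Q = 0.9648, giving −¼ ln(0.9648) = 0.008959.
d = 0.121418 + 0.008959 = 0.130377.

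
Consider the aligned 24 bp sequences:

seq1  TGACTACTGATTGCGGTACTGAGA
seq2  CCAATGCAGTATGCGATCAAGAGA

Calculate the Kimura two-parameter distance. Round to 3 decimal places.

Of 24 sites, 3 differences are transitions and 8 are transversions, so P = 3/24 = 0.125 and Q = 8/24 ≈ 0.333333.
Under the Kimura two-parameter model, d = −½ ln(1 − 2P − Q) − ¼ ln(1 − 2Q).
1 − 2P − Q = 0.416667, giving −½ ln(0.416667) = 0.437734.
1 − 2Q = 0.333334, giving −¼ ln(0.333334) = 0.274653.
d = 0.437734 + 0.274653 = 0.712387.

0.712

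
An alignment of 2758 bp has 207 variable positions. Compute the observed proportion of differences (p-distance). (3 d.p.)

0.075

p = 207/2758 = 0.075054… ≈ 0.075 (to 3 d.p.).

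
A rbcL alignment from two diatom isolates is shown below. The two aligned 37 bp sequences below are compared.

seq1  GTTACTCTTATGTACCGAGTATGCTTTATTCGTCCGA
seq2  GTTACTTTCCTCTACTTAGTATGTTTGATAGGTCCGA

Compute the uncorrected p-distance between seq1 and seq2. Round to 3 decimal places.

The sequences differ at 10 of 37 positions (sites 7, 9, 10, 12, 16, 17, 24, 27, 30, 31).
p = 10/37 = 0.270270… ≈ 0.270 (to 3 d.p.).

0.270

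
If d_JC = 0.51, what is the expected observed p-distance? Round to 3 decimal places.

p = (3/4)(1 − e^(−4d/3)) = 0.75 × (1 − e^(-0.68)) = 0.75 × (1 − 0.506617) = 0.370037.

0.370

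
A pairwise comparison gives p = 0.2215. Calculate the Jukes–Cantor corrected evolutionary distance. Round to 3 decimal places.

0.263

d = −(3/4) ln(1 − 4p/3) = −0.75 ln(1 − 0.295333) = −0.75 ln(0.704667)
  = −0.75 × (-0.350030) = 0.262523 substitutions/site.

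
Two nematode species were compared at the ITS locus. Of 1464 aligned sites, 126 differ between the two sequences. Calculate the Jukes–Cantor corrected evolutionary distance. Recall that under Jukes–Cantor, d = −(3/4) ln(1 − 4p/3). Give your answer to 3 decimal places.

0.091

p = 126/1464 ≈ 0.086066.
d = −(3/4) ln(1 − 4p/3) = −0.75 ln(1 − 0.114755) = −0.75 ln(0.885245)
  = −0.75 × (-0.121891) = 0.091418 substitutions/site.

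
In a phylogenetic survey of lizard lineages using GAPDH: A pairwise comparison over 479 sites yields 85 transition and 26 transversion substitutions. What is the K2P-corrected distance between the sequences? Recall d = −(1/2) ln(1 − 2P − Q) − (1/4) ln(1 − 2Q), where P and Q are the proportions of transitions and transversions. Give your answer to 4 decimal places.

0.2919

P = 85/479 ≈ 0.177453 and Q = 26/479 ≈ 0.05428.
Under the Kimura two-parameter model, d = −½ ln(1 − 2P − Q) − ¼ ln(1 − 2Q).
1 − 2P − Q = 0.590814, giving −½ ln(0.590814) = 0.263127.
1 − 2Q = 0.89144, giving −¼ ln(0.89144) = 0.028729.
d = 0.263127 + 0.028729 = 0.291856.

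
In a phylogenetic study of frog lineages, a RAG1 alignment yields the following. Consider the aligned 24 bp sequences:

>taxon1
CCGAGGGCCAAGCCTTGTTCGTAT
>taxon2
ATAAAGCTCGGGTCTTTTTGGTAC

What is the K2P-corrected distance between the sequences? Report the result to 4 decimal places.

Of 24 sites, 8 differences are transitions and 4 are transversions, so P = 8/24 ≈ 0.333333 and Q = 4/24 ≈ 0.166667.
Under the Kimura two-parameter model, d = −½ ln(1 − 2P − Q) − ¼ ln(1 − 2Q).
1 − 2P − Q = 0.166667, giving −½ ln(0.166667) = 0.895879.
1 − 2Q = 0.666666, giving −¼ ln(0.666666) = 0.101367.
d = 0.895879 + 0.101367 = 0.997246.

0.9972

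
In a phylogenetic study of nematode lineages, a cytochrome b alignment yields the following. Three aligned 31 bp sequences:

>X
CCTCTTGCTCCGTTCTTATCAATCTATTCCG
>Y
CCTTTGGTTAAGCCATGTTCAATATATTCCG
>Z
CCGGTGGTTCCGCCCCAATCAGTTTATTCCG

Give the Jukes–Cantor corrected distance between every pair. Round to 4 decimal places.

X–Y: 11/31 sites differ → p ≈ 0.354839, d = −0.75 ln(1 − 0.473119) = 0.480585 ≈ 0.4806.
X–Z: 10/31 sites differ → p ≈ 0.322581, d = −0.75 ln(1 − 0.430108) = 0.421731 ≈ 0.4217.
Y–Z: 10/31 sites differ → p ≈ 0.322581, d = −0.75 ln(1 − 0.430108) = 0.421731 ≈ 0.4217.

d(X,Y) = 0.4806, d(X,Z) = 0.4217, d(Y,Z) = 0.4217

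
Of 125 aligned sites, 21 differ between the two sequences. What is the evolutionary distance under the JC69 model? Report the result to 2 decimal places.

p = 21/125 = 0.168.
d = −(3/4) ln(1 − 4p/3) = −0.75 ln(1 − 0.224) = −0.75 ln(0.776)
  = −0.75 × (-0.253603) = 0.190202 substitutions/site.

0.19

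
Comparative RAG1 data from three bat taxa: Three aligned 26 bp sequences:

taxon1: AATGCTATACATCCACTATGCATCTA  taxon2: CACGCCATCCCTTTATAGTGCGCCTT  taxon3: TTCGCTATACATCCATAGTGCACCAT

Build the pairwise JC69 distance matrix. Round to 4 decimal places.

d(taxon1,taxon2) = 0.8240, d(taxon1,taxon3) = 0.4643, d(taxon2,taxon3) = 0.4643

taxon1–taxon2: 13/26 sites differ → p = 0.5, d = −0.75 ln(1 − 0.666667) = 0.823960 ≈ 0.8240.
taxon1–taxon3: 9/26 sites differ → p ≈ 0.346154, d = −0.75 ln(1 − 0.461539) = 0.464280 ≈ 0.4643.
taxon2–taxon3: 9/26 sites differ → p ≈ 0.346154, d = −0.75 ln(1 − 0.461539) = 0.464280 ≈ 0.4643.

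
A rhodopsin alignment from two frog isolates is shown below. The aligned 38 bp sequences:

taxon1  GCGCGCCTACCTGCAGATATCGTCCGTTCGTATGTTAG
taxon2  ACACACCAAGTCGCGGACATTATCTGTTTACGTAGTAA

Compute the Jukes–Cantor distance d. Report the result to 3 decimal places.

The sequences differ at 19 of 38 sites, so p = 19/38 = 0.5.
d = −(3/4) ln(1 − 4p/3) = −0.75 ln(1 − 0.666667) = −0.75 ln(0.333333)
  = −0.75 × (-1.098613) = 0.823960 substitutions/site.

0.824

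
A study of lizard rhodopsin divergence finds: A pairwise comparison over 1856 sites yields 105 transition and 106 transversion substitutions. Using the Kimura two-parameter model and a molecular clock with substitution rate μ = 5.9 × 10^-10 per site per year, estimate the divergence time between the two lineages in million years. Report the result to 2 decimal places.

104.78

P = 105/1856 ≈ 0.056573 and Q = 106/1856 ≈ 0.057112.
Under the Kimura two-parameter model, d = −½ ln(1 − 2P − Q) − ¼ ln(1 − 2Q).
1 − 2P − Q = 0.829742, giving −½ ln(0.829742) = 0.093320.
1 − 2Q = 0.885776, giving −¼ ln(0.885776) = 0.030323.
d = 0.093320 + 0.030323 = 0.123643.
Under a molecular clock d = 2μt, so t = d/(2μ) = 0.123643 / (2 × 5.9 × 10^-10) = 104.78 million years.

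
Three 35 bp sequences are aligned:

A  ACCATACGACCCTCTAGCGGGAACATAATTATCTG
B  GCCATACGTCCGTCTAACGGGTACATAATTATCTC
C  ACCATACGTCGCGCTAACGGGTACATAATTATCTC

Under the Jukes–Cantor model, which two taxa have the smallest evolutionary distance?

A–B: 6/35 differ, p = 0.171, d = 0.195.
A–C: 6/35 differ, p = 0.171, d = 0.195.
B–C: 4/35 differ, p = 0.114, d = 0.124.
The smallest distance is between B and C.

B and C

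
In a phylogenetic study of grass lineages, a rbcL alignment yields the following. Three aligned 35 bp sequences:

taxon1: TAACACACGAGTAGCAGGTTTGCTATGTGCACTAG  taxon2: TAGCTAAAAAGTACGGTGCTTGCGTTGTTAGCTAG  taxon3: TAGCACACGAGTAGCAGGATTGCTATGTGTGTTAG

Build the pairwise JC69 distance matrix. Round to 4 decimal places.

taxon1–taxon2: 15/35 sites differ → p ≈ 0.428571, d = −0.75 ln(1 − 0.571428) = 0.635472 ≈ 0.6355.
taxon1–taxon3: 5/35 sites differ → p ≈ 0.142857, d = −0.75 ln(1 − 0.190476) = 0.158482 ≈ 0.1585.
taxon2–taxon3: 14/35 sites differ → p = 0.4, d = −0.75 ln(1 − 0.533333) = 0.571605 ≈ 0.5716.

d(taxon1,taxon2) = 0.6355, d(taxon1,taxon3) = 0.1585, d(taxon2,taxon3) = 0.5716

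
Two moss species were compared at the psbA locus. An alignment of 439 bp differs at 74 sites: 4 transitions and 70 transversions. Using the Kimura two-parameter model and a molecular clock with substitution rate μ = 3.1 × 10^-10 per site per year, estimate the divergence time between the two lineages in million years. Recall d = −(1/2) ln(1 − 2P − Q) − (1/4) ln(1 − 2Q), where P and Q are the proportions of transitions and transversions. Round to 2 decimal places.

P = 4/439 ≈ 0.009112 and Q = 70/439 ≈ 0.159453.
Under the Kimura two-parameter model, d = −½ ln(1 − 2P − Q) − ¼ ln(1 − 2Q).
1 − 2P − Q = 0.822323, giving −½ ln(0.822323) = 0.097811.
1 − 2Q = 0.681094, giving −¼ ln(0.681094) = 0.096014.
d = 0.097811 + 0.096014 = 0.193825.
Under a molecular clock d = 2μt, so t = d/(2μ) = 0.193825 / (2 × 3.1 × 10^-10) = 312.62 million years.

312.62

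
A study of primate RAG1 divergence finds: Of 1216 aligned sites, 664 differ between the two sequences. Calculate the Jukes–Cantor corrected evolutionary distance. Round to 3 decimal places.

p = 664/1216 ≈ 0.546053.
d = −(3/4) ln(1 − 4p/3) = −0.75 ln(1 − 0.728071) = −0.75 ln(0.271929)
  = −0.75 × (-1.302214) = 0.976661 substitutions/site.

0.977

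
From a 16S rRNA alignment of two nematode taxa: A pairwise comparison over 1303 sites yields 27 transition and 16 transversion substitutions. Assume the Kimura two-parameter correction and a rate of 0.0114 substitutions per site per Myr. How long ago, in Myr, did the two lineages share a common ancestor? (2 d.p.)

P = 27/1303 ≈ 0.020721 and Q = 16/1303 ≈ 0.012279.
Under the Kimura two-parameter model, d = −½ ln(1 − 2P − Q) − ¼ ln(1 − 2Q).
1 − 2P − Q = 0.946279, giving −½ ln(0.946279) = 0.027609.
1 − 2Q = 0.975442, giving −¼ ln(0.975442) = 0.006216.
d = 0.027609 + 0.006216 = 0.033825.
Under a molecular clock d = 2μt, so t = d/(2μ) = 0.033825 / (2 × 0.0114) = 1.48 Myr.

1.48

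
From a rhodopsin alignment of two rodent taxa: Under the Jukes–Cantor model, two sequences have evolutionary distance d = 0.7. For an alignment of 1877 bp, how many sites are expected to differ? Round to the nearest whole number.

Invert JC69: p = (3/4)(1 − e^(−4d/3)) = 0.75 × (1 − e^(-0.933333)) = 0.75 × (1 − 0.393241) = 0.455069.
Expected differing sites = pL ≈ 0.455069 × 1877 = 854.164513 ≈ 854.

854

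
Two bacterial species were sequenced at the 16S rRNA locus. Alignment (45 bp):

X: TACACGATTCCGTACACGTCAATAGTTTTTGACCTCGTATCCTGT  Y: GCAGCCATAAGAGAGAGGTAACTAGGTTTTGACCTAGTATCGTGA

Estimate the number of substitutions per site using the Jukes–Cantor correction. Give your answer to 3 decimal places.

0.572

The sequences differ at 18 of 45 sites, so p = 18/45 = 0.4.
d = −(3/4) ln(1 − 4p/3) = −0.75 ln(1 − 0.533333) = −0.75 ln(0.466667)
  = −0.75 × (-0.762139) = 0.571604 substitutions/site.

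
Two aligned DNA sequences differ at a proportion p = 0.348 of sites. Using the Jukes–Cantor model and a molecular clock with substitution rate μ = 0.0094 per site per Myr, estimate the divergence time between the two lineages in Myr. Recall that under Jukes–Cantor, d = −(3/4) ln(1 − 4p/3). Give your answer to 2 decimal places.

d = −(3/4) ln(1 − 4p/3) = −0.75 ln(1 − 0.464) = −0.75 ln(0.536)
  = −0.75 × (-0.623621) = 0.467716 substitutions/site.
Under a molecular clock d = 2μt, so t = d/(2μ) = 0.467716 / (2 × 0.0094) = 24.88 Myr.

24.88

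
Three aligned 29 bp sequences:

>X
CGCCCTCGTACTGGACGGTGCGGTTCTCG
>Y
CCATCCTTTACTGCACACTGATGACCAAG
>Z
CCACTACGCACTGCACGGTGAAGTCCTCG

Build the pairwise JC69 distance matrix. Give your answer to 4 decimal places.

X–Y: 15/29 sites differ → p ≈ 0.517241, d = −0.75 ln(1 − 0.689655) = 0.877553 ≈ 0.8776.
X–Z: 9/29 sites differ → p ≈ 0.310345, d = −0.75 ln(1 − 0.413793) = 0.400562 ≈ 0.4006.
Y–Z: 12/29 sites differ → p ≈ 0.413793, d = −0.75 ln(1 − 0.551724) = 0.601760 ≈ 0.6018.

d(X,Y) = 0.8776, d(X,Z) = 0.4006, d(Y,Z) = 0.6018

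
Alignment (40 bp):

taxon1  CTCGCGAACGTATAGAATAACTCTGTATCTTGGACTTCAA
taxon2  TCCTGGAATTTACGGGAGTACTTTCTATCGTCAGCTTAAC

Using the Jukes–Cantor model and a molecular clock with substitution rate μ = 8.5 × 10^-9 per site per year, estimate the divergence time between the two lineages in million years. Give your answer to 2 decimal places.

The sequences differ at 19 of 40 sites, so p = 19/40 = 0.475.
d = −(3/4) ln(1 − 4p/3) = −0.75 ln(1 − 0.633333) = −0.75 ln(0.366667)
  = −0.75 × (-1.003301) = 0.752476 substitutions/site.
Under a molecular clock d = 2μt, so t = d/(2μ) = 0.752476 / (2 × 8.5 × 10^-9) = 44.26 million years.

44.26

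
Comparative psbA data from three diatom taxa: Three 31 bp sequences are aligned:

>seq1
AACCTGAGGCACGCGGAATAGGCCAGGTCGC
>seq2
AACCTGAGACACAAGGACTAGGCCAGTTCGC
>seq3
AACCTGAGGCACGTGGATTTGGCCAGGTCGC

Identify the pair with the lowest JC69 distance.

seq1–seq2: 5/31 differ, p = 0.161, d = 0.182.
seq1–seq3: 3/31 differ, p = 0.097, d = 0.104.
seq2–seq3: 6/31 differ, p = 0.194, d = 0.224.
The smallest distance is between seq1 and seq3.

seq1 and seq3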